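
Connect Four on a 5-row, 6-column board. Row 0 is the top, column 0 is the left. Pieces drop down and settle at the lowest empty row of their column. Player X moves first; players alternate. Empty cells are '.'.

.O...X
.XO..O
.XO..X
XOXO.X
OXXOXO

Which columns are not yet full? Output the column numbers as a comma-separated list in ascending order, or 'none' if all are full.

col 0: top cell = '.' → open
col 1: top cell = 'O' → FULL
col 2: top cell = '.' → open
col 3: top cell = '.' → open
col 4: top cell = '.' → open
col 5: top cell = 'X' → FULL

Answer: 0,2,3,4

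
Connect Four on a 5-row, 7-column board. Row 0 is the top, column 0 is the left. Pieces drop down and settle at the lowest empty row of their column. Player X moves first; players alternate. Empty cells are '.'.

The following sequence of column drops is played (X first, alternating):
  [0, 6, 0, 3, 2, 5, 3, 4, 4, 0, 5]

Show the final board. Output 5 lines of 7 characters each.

Move 1: X drops in col 0, lands at row 4
Move 2: O drops in col 6, lands at row 4
Move 3: X drops in col 0, lands at row 3
Move 4: O drops in col 3, lands at row 4
Move 5: X drops in col 2, lands at row 4
Move 6: O drops in col 5, lands at row 4
Move 7: X drops in col 3, lands at row 3
Move 8: O drops in col 4, lands at row 4
Move 9: X drops in col 4, lands at row 3
Move 10: O drops in col 0, lands at row 2
Move 11: X drops in col 5, lands at row 3

Answer: .......
.......
O......
X..XXX.
X.XOOOO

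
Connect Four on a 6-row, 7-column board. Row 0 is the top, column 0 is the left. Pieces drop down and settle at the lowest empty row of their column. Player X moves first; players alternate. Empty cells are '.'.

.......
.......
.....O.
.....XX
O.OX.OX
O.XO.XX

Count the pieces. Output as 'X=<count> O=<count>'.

X=7 O=6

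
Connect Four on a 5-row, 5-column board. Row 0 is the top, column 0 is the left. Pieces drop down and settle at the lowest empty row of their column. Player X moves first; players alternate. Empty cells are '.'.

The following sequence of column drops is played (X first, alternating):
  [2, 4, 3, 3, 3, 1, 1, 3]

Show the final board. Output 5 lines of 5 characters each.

Answer: .....
...O.
...X.
.X.O.
.OXXO

Derivation:
Move 1: X drops in col 2, lands at row 4
Move 2: O drops in col 4, lands at row 4
Move 3: X drops in col 3, lands at row 4
Move 4: O drops in col 3, lands at row 3
Move 5: X drops in col 3, lands at row 2
Move 6: O drops in col 1, lands at row 4
Move 7: X drops in col 1, lands at row 3
Move 8: O drops in col 3, lands at row 1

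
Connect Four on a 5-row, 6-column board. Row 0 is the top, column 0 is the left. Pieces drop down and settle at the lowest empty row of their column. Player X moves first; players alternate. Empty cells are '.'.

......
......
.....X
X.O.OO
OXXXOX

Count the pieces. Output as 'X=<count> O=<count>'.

X=6 O=5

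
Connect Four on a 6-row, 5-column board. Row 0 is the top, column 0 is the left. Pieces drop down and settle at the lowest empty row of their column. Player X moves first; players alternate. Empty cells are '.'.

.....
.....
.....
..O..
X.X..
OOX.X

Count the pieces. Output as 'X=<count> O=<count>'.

X=4 O=3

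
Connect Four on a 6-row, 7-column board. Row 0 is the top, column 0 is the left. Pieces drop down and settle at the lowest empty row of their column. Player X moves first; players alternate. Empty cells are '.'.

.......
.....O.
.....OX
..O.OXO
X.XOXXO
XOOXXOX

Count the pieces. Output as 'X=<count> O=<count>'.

X=10 O=10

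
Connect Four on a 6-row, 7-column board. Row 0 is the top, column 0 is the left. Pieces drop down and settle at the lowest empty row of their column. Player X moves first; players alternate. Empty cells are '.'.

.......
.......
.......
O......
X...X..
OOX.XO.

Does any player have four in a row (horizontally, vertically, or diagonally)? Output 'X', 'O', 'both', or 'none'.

none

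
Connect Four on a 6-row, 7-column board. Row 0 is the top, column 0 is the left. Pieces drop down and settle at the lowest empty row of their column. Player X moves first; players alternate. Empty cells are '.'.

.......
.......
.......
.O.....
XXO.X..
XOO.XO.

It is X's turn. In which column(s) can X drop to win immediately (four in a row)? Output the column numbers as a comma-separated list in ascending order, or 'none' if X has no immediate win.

col 0: drop X → no win
col 1: drop X → no win
col 2: drop X → no win
col 3: drop X → no win
col 4: drop X → no win
col 5: drop X → no win
col 6: drop X → no win

Answer: none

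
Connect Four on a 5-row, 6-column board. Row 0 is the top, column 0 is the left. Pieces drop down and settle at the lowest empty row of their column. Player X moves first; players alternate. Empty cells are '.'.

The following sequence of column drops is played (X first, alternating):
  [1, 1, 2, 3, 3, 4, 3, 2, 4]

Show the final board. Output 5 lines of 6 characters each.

Move 1: X drops in col 1, lands at row 4
Move 2: O drops in col 1, lands at row 3
Move 3: X drops in col 2, lands at row 4
Move 4: O drops in col 3, lands at row 4
Move 5: X drops in col 3, lands at row 3
Move 6: O drops in col 4, lands at row 4
Move 7: X drops in col 3, lands at row 2
Move 8: O drops in col 2, lands at row 3
Move 9: X drops in col 4, lands at row 3

Answer: ......
......
...X..
.OOXX.
.XXOO.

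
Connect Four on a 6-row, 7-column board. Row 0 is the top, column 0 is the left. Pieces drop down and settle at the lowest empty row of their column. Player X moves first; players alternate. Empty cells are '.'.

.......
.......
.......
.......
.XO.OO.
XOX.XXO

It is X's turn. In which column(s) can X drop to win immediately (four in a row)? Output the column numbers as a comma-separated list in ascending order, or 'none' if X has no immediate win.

Answer: 3

Derivation:
col 0: drop X → no win
col 1: drop X → no win
col 2: drop X → no win
col 3: drop X → WIN!
col 4: drop X → no win
col 5: drop X → no win
col 6: drop X → no win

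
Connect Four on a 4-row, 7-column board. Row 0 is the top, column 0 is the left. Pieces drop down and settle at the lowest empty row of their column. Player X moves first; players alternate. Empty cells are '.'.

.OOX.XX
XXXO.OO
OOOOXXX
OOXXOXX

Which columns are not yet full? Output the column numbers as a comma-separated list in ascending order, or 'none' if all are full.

col 0: top cell = '.' → open
col 1: top cell = 'O' → FULL
col 2: top cell = 'O' → FULL
col 3: top cell = 'X' → FULL
col 4: top cell = '.' → open
col 5: top cell = 'X' → FULL
col 6: top cell = 'X' → FULL

Answer: 0,4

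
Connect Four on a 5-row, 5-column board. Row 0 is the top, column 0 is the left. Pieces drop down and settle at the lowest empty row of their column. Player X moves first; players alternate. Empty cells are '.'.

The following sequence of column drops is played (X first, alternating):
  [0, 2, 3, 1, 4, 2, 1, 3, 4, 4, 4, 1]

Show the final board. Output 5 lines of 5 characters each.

Answer: .....
....X
.O..O
.XOOX
XOOXX

Derivation:
Move 1: X drops in col 0, lands at row 4
Move 2: O drops in col 2, lands at row 4
Move 3: X drops in col 3, lands at row 4
Move 4: O drops in col 1, lands at row 4
Move 5: X drops in col 4, lands at row 4
Move 6: O drops in col 2, lands at row 3
Move 7: X drops in col 1, lands at row 3
Move 8: O drops in col 3, lands at row 3
Move 9: X drops in col 4, lands at row 3
Move 10: O drops in col 4, lands at row 2
Move 11: X drops in col 4, lands at row 1
Move 12: O drops in col 1, lands at row 2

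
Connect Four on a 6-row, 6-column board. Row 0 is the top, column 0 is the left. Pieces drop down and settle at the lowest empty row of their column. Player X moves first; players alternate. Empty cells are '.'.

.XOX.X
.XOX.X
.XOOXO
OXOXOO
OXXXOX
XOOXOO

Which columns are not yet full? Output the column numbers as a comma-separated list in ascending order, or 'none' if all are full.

col 0: top cell = '.' → open
col 1: top cell = 'X' → FULL
col 2: top cell = 'O' → FULL
col 3: top cell = 'X' → FULL
col 4: top cell = '.' → open
col 5: top cell = 'X' → FULL

Answer: 0,4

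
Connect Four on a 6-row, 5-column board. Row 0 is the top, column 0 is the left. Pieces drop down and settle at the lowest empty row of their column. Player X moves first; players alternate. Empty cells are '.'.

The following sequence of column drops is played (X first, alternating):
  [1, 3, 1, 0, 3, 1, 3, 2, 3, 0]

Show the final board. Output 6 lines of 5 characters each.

Move 1: X drops in col 1, lands at row 5
Move 2: O drops in col 3, lands at row 5
Move 3: X drops in col 1, lands at row 4
Move 4: O drops in col 0, lands at row 5
Move 5: X drops in col 3, lands at row 4
Move 6: O drops in col 1, lands at row 3
Move 7: X drops in col 3, lands at row 3
Move 8: O drops in col 2, lands at row 5
Move 9: X drops in col 3, lands at row 2
Move 10: O drops in col 0, lands at row 4

Answer: .....
.....
...X.
.O.X.
OX.X.
OXOO.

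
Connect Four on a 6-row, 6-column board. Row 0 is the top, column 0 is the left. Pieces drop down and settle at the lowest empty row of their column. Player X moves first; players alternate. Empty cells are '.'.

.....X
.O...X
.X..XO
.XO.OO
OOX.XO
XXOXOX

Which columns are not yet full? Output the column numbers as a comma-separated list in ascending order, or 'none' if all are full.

col 0: top cell = '.' → open
col 1: top cell = '.' → open
col 2: top cell = '.' → open
col 3: top cell = '.' → open
col 4: top cell = '.' → open
col 5: top cell = 'X' → FULL

Answer: 0,1,2,3,4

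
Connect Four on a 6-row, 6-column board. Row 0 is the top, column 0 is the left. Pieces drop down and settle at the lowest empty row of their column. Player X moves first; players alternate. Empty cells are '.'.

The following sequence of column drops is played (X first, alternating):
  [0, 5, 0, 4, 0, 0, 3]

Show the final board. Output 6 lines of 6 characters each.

Move 1: X drops in col 0, lands at row 5
Move 2: O drops in col 5, lands at row 5
Move 3: X drops in col 0, lands at row 4
Move 4: O drops in col 4, lands at row 5
Move 5: X drops in col 0, lands at row 3
Move 6: O drops in col 0, lands at row 2
Move 7: X drops in col 3, lands at row 5

Answer: ......
......
O.....
X.....
X.....
X..XOO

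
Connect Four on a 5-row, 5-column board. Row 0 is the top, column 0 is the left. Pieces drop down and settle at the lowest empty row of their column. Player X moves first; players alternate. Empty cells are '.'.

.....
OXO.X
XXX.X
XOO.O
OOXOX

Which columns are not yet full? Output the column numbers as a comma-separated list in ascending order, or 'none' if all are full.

col 0: top cell = '.' → open
col 1: top cell = '.' → open
col 2: top cell = '.' → open
col 3: top cell = '.' → open
col 4: top cell = '.' → open

Answer: 0,1,2,3,4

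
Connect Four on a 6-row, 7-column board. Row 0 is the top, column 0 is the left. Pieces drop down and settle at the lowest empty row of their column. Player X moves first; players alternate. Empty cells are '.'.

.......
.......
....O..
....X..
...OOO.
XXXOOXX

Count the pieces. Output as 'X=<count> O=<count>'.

X=6 O=6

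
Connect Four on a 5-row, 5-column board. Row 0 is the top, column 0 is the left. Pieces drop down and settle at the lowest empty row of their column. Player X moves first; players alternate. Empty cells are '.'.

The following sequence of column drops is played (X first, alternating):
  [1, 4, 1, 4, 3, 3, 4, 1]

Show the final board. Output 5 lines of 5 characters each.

Answer: .....
.....
.O..X
.X.OO
.X.XO

Derivation:
Move 1: X drops in col 1, lands at row 4
Move 2: O drops in col 4, lands at row 4
Move 3: X drops in col 1, lands at row 3
Move 4: O drops in col 4, lands at row 3
Move 5: X drops in col 3, lands at row 4
Move 6: O drops in col 3, lands at row 3
Move 7: X drops in col 4, lands at row 2
Move 8: O drops in col 1, lands at row 2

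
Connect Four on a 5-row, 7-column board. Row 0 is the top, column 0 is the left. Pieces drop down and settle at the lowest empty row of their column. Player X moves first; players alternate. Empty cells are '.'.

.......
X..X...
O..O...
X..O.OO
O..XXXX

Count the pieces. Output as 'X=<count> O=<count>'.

X=7 O=6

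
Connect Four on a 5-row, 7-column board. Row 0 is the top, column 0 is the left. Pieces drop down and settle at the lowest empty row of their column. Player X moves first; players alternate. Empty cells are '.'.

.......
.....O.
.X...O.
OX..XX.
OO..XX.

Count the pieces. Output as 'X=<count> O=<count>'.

X=6 O=5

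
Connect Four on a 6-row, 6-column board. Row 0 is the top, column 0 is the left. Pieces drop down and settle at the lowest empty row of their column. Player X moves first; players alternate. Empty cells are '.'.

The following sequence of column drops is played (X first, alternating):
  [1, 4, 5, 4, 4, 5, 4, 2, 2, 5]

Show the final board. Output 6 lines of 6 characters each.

Move 1: X drops in col 1, lands at row 5
Move 2: O drops in col 4, lands at row 5
Move 3: X drops in col 5, lands at row 5
Move 4: O drops in col 4, lands at row 4
Move 5: X drops in col 4, lands at row 3
Move 6: O drops in col 5, lands at row 4
Move 7: X drops in col 4, lands at row 2
Move 8: O drops in col 2, lands at row 5
Move 9: X drops in col 2, lands at row 4
Move 10: O drops in col 5, lands at row 3

Answer: ......
......
....X.
....XO
..X.OO
.XO.OX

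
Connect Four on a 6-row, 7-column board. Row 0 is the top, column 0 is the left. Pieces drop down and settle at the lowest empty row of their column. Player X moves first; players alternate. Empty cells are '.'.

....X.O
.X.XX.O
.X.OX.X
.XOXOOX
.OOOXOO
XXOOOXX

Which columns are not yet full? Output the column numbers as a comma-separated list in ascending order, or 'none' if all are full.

col 0: top cell = '.' → open
col 1: top cell = '.' → open
col 2: top cell = '.' → open
col 3: top cell = '.' → open
col 4: top cell = 'X' → FULL
col 5: top cell = '.' → open
col 6: top cell = 'O' → FULL

Answer: 0,1,2,3,5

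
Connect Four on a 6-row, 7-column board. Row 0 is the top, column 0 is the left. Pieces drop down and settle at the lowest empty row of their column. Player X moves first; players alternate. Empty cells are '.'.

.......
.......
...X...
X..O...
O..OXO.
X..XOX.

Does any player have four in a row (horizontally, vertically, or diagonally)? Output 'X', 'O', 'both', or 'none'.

none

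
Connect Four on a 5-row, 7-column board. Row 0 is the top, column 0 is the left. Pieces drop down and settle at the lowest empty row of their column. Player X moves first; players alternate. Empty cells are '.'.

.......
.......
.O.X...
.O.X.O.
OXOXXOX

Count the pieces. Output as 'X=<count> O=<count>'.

X=6 O=6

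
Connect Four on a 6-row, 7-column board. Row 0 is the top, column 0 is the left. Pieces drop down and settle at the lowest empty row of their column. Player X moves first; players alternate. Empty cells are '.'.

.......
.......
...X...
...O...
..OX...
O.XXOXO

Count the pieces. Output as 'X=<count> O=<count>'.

X=5 O=5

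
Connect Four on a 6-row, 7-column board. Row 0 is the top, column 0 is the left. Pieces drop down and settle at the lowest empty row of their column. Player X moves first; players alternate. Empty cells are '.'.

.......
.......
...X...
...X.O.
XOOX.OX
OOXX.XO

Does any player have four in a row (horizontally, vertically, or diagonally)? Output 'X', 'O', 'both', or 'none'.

X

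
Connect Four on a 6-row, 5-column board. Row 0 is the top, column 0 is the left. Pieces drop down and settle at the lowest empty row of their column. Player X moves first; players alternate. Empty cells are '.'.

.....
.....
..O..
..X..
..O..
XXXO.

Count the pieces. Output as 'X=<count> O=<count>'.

X=4 O=3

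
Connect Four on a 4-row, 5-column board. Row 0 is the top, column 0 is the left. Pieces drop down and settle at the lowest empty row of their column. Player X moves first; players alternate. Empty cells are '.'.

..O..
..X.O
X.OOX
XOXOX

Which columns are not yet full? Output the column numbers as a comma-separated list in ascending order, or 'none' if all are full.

Answer: 0,1,3,4

Derivation:
col 0: top cell = '.' → open
col 1: top cell = '.' → open
col 2: top cell = 'O' → FULL
col 3: top cell = '.' → open
col 4: top cell = '.' → open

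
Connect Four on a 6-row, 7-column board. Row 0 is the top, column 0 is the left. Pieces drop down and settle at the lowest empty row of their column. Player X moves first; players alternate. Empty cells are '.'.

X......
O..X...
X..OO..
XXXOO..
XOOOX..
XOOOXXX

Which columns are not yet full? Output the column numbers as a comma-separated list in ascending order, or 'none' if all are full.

Answer: 1,2,3,4,5,6

Derivation:
col 0: top cell = 'X' → FULL
col 1: top cell = '.' → open
col 2: top cell = '.' → open
col 3: top cell = '.' → open
col 4: top cell = '.' → open
col 5: top cell = '.' → open
col 6: top cell = '.' → open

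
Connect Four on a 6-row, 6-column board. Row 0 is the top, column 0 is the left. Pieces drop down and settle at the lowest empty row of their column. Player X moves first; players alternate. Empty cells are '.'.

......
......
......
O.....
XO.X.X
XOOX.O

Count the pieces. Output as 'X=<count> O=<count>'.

X=5 O=5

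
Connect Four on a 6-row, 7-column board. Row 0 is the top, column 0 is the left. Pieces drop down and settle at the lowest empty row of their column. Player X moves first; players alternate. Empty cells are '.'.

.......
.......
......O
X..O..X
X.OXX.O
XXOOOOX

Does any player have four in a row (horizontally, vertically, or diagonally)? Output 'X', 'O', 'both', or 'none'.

O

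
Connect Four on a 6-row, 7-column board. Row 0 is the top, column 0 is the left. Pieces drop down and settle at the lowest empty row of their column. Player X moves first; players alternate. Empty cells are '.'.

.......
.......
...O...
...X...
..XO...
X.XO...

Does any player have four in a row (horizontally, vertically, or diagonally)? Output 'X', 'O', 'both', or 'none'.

none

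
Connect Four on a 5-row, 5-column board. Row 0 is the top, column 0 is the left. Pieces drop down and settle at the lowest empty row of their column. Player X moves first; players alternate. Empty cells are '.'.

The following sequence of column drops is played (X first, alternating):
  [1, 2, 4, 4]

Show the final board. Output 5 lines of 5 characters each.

Move 1: X drops in col 1, lands at row 4
Move 2: O drops in col 2, lands at row 4
Move 3: X drops in col 4, lands at row 4
Move 4: O drops in col 4, lands at row 3

Answer: .....
.....
.....
....O
.XO.X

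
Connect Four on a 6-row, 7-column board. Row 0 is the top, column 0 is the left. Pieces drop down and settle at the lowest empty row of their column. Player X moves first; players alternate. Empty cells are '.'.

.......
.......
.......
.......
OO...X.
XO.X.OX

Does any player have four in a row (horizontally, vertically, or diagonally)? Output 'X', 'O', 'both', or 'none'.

none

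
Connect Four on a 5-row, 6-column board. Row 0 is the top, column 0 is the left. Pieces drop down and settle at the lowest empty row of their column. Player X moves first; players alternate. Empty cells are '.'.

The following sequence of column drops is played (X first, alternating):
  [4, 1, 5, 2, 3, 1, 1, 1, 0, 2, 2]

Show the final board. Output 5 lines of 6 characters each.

Move 1: X drops in col 4, lands at row 4
Move 2: O drops in col 1, lands at row 4
Move 3: X drops in col 5, lands at row 4
Move 4: O drops in col 2, lands at row 4
Move 5: X drops in col 3, lands at row 4
Move 6: O drops in col 1, lands at row 3
Move 7: X drops in col 1, lands at row 2
Move 8: O drops in col 1, lands at row 1
Move 9: X drops in col 0, lands at row 4
Move 10: O drops in col 2, lands at row 3
Move 11: X drops in col 2, lands at row 2

Answer: ......
.O....
.XX...
.OO...
XOOXXX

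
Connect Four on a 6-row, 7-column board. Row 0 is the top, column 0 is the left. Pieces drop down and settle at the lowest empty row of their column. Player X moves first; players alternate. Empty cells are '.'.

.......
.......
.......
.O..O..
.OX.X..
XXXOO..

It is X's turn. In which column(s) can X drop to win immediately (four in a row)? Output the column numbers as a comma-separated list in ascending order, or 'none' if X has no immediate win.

col 0: drop X → no win
col 1: drop X → no win
col 2: drop X → no win
col 3: drop X → no win
col 4: drop X → no win
col 5: drop X → no win
col 6: drop X → no win

Answer: none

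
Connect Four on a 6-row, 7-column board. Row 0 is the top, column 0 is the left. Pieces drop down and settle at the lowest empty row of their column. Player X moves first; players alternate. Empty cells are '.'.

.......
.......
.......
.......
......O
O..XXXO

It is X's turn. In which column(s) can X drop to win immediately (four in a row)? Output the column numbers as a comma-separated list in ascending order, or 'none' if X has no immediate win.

col 0: drop X → no win
col 1: drop X → no win
col 2: drop X → WIN!
col 3: drop X → no win
col 4: drop X → no win
col 5: drop X → no win
col 6: drop X → no win

Answer: 2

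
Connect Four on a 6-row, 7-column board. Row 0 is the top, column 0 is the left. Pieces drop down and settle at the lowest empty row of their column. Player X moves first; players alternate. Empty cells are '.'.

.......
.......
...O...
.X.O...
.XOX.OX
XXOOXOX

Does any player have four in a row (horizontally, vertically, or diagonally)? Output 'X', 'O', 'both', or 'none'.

none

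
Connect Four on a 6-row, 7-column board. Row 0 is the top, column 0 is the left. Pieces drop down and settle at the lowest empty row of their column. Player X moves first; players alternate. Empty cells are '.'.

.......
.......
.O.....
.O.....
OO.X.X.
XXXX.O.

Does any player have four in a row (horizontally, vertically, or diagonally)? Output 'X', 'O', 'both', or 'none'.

X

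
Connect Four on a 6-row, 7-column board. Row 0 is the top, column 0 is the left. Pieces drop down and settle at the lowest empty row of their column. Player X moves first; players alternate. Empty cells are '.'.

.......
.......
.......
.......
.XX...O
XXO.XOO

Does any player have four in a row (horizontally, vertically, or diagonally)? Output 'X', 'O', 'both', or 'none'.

none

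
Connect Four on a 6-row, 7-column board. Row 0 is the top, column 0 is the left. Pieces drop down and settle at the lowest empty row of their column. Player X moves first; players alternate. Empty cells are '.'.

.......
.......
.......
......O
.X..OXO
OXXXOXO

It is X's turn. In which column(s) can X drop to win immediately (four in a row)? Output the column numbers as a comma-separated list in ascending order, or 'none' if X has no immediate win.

col 0: drop X → no win
col 1: drop X → no win
col 2: drop X → no win
col 3: drop X → no win
col 4: drop X → no win
col 5: drop X → no win
col 6: drop X → no win

Answer: none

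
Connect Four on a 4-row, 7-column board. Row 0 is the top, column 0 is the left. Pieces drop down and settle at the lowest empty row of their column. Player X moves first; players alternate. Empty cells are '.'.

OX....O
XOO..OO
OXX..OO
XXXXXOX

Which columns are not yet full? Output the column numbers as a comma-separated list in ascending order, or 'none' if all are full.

col 0: top cell = 'O' → FULL
col 1: top cell = 'X' → FULL
col 2: top cell = '.' → open
col 3: top cell = '.' → open
col 4: top cell = '.' → open
col 5: top cell = '.' → open
col 6: top cell = 'O' → FULL

Answer: 2,3,4,5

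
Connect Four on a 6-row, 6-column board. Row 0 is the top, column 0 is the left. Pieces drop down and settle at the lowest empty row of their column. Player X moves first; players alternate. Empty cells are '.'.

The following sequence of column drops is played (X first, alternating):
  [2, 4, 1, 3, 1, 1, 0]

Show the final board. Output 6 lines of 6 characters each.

Move 1: X drops in col 2, lands at row 5
Move 2: O drops in col 4, lands at row 5
Move 3: X drops in col 1, lands at row 5
Move 4: O drops in col 3, lands at row 5
Move 5: X drops in col 1, lands at row 4
Move 6: O drops in col 1, lands at row 3
Move 7: X drops in col 0, lands at row 5

Answer: ......
......
......
.O....
.X....
XXXOO.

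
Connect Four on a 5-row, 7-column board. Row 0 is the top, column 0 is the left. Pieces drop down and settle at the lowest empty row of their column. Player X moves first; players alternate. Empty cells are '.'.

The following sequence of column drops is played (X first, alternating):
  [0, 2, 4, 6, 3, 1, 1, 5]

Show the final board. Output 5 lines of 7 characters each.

Move 1: X drops in col 0, lands at row 4
Move 2: O drops in col 2, lands at row 4
Move 3: X drops in col 4, lands at row 4
Move 4: O drops in col 6, lands at row 4
Move 5: X drops in col 3, lands at row 4
Move 6: O drops in col 1, lands at row 4
Move 7: X drops in col 1, lands at row 3
Move 8: O drops in col 5, lands at row 4

Answer: .......
.......
.......
.X.....
XOOXXOO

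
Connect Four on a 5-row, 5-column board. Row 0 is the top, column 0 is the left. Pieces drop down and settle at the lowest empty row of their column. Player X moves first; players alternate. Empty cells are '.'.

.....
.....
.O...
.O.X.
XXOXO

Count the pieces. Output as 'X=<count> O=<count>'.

X=4 O=4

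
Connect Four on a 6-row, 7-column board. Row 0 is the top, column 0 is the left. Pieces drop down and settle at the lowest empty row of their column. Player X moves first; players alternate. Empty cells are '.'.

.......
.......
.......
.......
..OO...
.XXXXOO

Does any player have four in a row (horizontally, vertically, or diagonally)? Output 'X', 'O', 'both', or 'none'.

X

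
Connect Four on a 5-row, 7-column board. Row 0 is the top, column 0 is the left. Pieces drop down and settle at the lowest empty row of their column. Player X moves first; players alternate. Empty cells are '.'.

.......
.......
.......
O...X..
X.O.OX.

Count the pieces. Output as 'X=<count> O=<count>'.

X=3 O=3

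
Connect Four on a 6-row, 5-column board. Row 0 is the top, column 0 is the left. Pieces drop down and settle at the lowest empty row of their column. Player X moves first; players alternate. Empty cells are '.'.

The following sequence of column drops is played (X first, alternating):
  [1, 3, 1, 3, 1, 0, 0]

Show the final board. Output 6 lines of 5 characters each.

Answer: .....
.....
.....
.X...
XX.O.
OX.O.

Derivation:
Move 1: X drops in col 1, lands at row 5
Move 2: O drops in col 3, lands at row 5
Move 3: X drops in col 1, lands at row 4
Move 4: O drops in col 3, lands at row 4
Move 5: X drops in col 1, lands at row 3
Move 6: O drops in col 0, lands at row 5
Move 7: X drops in col 0, lands at row 4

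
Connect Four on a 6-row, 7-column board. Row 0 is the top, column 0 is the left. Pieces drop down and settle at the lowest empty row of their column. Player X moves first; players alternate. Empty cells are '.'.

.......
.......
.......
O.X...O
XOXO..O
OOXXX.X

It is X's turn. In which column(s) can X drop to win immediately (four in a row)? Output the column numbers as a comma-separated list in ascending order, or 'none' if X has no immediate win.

col 0: drop X → no win
col 1: drop X → no win
col 2: drop X → WIN!
col 3: drop X → no win
col 4: drop X → no win
col 5: drop X → WIN!
col 6: drop X → no win

Answer: 2,5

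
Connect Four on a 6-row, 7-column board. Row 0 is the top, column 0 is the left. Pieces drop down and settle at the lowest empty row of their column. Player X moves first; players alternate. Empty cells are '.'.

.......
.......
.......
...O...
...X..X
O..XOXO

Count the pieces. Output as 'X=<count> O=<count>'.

X=4 O=4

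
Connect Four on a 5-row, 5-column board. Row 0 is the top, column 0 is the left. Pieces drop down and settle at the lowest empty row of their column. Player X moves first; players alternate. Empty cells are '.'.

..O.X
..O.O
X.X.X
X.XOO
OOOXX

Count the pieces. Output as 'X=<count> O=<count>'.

X=8 O=8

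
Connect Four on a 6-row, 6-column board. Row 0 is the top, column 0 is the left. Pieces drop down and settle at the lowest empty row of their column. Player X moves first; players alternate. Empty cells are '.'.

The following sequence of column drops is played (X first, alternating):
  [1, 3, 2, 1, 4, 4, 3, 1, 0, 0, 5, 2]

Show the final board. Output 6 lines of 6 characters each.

Answer: ......
......
......
.O....
OOOXO.
XXXOXX

Derivation:
Move 1: X drops in col 1, lands at row 5
Move 2: O drops in col 3, lands at row 5
Move 3: X drops in col 2, lands at row 5
Move 4: O drops in col 1, lands at row 4
Move 5: X drops in col 4, lands at row 5
Move 6: O drops in col 4, lands at row 4
Move 7: X drops in col 3, lands at row 4
Move 8: O drops in col 1, lands at row 3
Move 9: X drops in col 0, lands at row 5
Move 10: O drops in col 0, lands at row 4
Move 11: X drops in col 5, lands at row 5
Move 12: O drops in col 2, lands at row 4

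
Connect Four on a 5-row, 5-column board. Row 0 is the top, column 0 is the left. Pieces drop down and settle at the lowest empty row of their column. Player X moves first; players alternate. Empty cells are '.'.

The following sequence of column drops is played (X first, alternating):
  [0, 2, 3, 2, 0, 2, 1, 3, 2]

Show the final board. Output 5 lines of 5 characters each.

Answer: .....
..X..
..O..
X.OO.
XXOX.

Derivation:
Move 1: X drops in col 0, lands at row 4
Move 2: O drops in col 2, lands at row 4
Move 3: X drops in col 3, lands at row 4
Move 4: O drops in col 2, lands at row 3
Move 5: X drops in col 0, lands at row 3
Move 6: O drops in col 2, lands at row 2
Move 7: X drops in col 1, lands at row 4
Move 8: O drops in col 3, lands at row 3
Move 9: X drops in col 2, lands at row 1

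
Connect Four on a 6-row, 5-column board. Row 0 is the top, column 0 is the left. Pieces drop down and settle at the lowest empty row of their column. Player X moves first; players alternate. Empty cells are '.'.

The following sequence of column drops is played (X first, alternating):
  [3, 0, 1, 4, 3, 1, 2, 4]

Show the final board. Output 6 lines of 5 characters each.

Move 1: X drops in col 3, lands at row 5
Move 2: O drops in col 0, lands at row 5
Move 3: X drops in col 1, lands at row 5
Move 4: O drops in col 4, lands at row 5
Move 5: X drops in col 3, lands at row 4
Move 6: O drops in col 1, lands at row 4
Move 7: X drops in col 2, lands at row 5
Move 8: O drops in col 4, lands at row 4

Answer: .....
.....
.....
.....
.O.XO
OXXXO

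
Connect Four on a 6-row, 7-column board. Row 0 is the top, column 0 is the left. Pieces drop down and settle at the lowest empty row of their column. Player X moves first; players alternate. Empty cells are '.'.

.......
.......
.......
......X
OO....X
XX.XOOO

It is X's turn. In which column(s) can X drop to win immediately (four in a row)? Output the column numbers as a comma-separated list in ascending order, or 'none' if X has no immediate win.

Answer: 2

Derivation:
col 0: drop X → no win
col 1: drop X → no win
col 2: drop X → WIN!
col 3: drop X → no win
col 4: drop X → no win
col 5: drop X → no win
col 6: drop X → no win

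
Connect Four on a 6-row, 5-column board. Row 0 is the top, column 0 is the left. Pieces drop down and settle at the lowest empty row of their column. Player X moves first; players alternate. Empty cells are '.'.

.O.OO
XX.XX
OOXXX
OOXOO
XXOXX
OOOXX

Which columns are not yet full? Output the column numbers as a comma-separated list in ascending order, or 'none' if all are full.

col 0: top cell = '.' → open
col 1: top cell = 'O' → FULL
col 2: top cell = '.' → open
col 3: top cell = 'O' → FULL
col 4: top cell = 'O' → FULL

Answer: 0,2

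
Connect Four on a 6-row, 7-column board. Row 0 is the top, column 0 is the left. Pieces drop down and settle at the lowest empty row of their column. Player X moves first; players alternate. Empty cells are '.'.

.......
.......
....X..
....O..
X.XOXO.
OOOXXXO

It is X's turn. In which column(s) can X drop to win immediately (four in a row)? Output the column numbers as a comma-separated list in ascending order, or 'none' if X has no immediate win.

col 0: drop X → no win
col 1: drop X → no win
col 2: drop X → no win
col 3: drop X → no win
col 4: drop X → no win
col 5: drop X → no win
col 6: drop X → no win

Answer: none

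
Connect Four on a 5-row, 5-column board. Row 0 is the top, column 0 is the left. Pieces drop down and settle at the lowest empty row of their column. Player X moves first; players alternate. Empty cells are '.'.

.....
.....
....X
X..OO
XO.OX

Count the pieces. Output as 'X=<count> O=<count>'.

X=4 O=4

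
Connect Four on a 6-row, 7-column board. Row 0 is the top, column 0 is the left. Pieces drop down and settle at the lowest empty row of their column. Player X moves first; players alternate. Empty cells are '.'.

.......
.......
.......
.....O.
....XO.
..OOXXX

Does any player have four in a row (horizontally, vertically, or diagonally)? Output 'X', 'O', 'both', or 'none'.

none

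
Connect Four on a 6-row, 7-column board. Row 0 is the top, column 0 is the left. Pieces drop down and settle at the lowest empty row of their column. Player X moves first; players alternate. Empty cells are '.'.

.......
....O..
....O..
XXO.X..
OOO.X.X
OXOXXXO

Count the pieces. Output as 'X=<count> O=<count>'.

X=9 O=9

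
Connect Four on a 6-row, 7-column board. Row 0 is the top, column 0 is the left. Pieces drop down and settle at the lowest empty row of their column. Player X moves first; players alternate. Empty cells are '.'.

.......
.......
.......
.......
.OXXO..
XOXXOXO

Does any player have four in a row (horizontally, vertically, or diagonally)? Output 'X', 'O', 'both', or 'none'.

none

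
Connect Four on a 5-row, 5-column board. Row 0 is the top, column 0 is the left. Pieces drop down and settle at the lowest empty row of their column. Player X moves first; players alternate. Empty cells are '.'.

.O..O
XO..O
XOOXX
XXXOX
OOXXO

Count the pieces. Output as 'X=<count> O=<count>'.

X=10 O=10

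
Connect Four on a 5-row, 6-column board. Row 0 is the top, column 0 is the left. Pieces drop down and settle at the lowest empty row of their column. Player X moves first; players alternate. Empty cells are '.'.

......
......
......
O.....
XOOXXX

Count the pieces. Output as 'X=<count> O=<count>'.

X=4 O=3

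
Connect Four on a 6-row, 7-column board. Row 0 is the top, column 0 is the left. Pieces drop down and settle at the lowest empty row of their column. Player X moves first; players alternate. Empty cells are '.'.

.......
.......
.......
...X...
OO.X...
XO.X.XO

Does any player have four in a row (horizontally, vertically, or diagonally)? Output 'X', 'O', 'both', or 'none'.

none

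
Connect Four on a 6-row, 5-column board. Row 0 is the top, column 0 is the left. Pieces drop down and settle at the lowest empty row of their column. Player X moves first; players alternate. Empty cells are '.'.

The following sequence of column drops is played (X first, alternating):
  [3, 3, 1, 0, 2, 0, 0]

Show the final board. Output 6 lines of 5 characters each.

Move 1: X drops in col 3, lands at row 5
Move 2: O drops in col 3, lands at row 4
Move 3: X drops in col 1, lands at row 5
Move 4: O drops in col 0, lands at row 5
Move 5: X drops in col 2, lands at row 5
Move 6: O drops in col 0, lands at row 4
Move 7: X drops in col 0, lands at row 3

Answer: .....
.....
.....
X....
O..O.
OXXX.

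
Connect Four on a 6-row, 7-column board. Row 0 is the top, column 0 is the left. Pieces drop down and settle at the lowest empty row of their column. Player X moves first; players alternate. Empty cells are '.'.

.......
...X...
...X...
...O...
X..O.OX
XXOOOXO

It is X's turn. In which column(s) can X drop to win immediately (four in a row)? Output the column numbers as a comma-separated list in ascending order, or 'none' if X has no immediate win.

Answer: none

Derivation:
col 0: drop X → no win
col 1: drop X → no win
col 2: drop X → no win
col 3: drop X → no win
col 4: drop X → no win
col 5: drop X → no win
col 6: drop X → no win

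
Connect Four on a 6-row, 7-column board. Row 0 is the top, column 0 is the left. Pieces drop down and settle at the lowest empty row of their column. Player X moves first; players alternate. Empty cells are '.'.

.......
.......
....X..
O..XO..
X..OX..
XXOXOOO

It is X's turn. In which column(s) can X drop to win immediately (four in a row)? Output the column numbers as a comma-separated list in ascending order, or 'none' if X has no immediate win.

Answer: 2

Derivation:
col 0: drop X → no win
col 1: drop X → no win
col 2: drop X → WIN!
col 3: drop X → no win
col 4: drop X → no win
col 5: drop X → no win
col 6: drop X → no win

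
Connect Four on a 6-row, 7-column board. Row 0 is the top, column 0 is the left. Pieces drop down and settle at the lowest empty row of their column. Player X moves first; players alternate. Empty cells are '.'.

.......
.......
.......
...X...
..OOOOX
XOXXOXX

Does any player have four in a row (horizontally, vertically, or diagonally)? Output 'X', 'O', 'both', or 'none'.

O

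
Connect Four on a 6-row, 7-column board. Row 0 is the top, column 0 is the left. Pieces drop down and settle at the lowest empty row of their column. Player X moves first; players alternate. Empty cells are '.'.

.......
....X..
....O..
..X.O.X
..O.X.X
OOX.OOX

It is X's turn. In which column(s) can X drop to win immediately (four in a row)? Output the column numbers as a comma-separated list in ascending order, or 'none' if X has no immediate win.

col 0: drop X → no win
col 1: drop X → no win
col 2: drop X → no win
col 3: drop X → no win
col 4: drop X → no win
col 5: drop X → no win
col 6: drop X → WIN!

Answer: 6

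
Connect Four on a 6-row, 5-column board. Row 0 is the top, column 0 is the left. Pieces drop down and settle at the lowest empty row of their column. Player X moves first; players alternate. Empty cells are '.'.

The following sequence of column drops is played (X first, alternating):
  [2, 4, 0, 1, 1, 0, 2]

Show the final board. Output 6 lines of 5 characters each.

Move 1: X drops in col 2, lands at row 5
Move 2: O drops in col 4, lands at row 5
Move 3: X drops in col 0, lands at row 5
Move 4: O drops in col 1, lands at row 5
Move 5: X drops in col 1, lands at row 4
Move 6: O drops in col 0, lands at row 4
Move 7: X drops in col 2, lands at row 4

Answer: .....
.....
.....
.....
OXX..
XOX.O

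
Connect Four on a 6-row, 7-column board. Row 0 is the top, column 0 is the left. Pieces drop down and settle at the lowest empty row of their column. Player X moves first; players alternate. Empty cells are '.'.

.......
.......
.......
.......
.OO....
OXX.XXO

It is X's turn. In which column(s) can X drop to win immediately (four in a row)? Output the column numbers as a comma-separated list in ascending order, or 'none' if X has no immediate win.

Answer: 3

Derivation:
col 0: drop X → no win
col 1: drop X → no win
col 2: drop X → no win
col 3: drop X → WIN!
col 4: drop X → no win
col 5: drop X → no win
col 6: drop X → no win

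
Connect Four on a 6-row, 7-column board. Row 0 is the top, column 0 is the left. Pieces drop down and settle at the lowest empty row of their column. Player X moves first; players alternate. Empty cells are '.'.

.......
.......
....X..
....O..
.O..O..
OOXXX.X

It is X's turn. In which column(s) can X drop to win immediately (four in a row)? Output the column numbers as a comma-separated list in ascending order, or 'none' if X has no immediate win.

Answer: 5

Derivation:
col 0: drop X → no win
col 1: drop X → no win
col 2: drop X → no win
col 3: drop X → no win
col 4: drop X → no win
col 5: drop X → WIN!
col 6: drop X → no win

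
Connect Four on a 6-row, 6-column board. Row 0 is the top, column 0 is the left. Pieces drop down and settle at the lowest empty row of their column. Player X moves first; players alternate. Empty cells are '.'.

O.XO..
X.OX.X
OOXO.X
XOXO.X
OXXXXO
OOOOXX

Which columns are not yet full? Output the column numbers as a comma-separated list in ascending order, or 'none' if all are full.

col 0: top cell = 'O' → FULL
col 1: top cell = '.' → open
col 2: top cell = 'X' → FULL
col 3: top cell = 'O' → FULL
col 4: top cell = '.' → open
col 5: top cell = '.' → open

Answer: 1,4,5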